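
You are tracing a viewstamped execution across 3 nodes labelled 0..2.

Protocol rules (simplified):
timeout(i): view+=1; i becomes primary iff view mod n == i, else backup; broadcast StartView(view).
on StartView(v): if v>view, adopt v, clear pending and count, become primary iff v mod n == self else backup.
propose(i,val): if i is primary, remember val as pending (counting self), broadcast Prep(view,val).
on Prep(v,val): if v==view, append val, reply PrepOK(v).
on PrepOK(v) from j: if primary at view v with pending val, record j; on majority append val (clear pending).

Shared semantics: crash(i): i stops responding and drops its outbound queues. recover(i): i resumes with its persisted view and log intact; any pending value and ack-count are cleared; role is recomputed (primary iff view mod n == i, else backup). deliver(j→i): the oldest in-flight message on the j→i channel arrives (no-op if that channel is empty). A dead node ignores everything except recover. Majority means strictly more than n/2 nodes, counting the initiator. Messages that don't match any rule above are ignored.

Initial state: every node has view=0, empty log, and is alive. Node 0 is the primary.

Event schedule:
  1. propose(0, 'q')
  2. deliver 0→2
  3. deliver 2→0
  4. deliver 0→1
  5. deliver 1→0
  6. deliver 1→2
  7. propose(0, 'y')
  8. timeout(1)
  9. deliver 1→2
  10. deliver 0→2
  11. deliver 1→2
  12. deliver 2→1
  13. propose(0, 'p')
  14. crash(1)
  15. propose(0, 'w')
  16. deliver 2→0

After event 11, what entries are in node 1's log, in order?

1. propose(0,'q'):  nop
2. deliver 0→2:  <2:back v0 q>
3. deliver 2→0:  <0:prim v0 q>
4. deliver 0→1:  <1:back v0 q>
5. deliver 1→0:  nop
6. deliver 1→2:  nop
7. propose(0,'y'):  nop
8. timeout(1):  <1:prim v1 q>
9. deliver 1→2:  <2:back v1 q>
10. deliver 0→2:  nop
11. deliver 1→2:  nop

q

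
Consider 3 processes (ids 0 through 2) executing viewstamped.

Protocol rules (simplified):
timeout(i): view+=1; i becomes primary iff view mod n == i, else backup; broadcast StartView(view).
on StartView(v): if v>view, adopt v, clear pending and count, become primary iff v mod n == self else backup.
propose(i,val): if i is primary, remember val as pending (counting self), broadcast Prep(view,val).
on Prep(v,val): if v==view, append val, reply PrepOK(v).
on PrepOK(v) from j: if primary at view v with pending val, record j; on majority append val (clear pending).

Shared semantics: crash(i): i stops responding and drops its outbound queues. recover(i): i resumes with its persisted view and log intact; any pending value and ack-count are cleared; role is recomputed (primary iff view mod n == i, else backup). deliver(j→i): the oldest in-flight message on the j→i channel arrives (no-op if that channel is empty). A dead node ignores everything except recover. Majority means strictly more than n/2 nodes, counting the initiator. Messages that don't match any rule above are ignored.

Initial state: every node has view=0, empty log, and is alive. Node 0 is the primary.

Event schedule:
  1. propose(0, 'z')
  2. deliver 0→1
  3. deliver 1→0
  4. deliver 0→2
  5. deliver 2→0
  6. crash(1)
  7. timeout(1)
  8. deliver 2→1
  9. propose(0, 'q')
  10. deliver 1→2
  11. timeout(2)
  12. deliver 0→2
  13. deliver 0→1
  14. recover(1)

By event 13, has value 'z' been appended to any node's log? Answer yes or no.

yes

e1 propose(0,'z'): ·
e2 deliver 0→1: 1[back,v=0,z]
e3 deliver 1→0: 0[prim,v=0,z]
e4 deliver 0→2: 2[back,v=0,z]
e5 deliver 2→0: ·
e6 crash(1): 1[✗back,v=0,z]
e7 timeout(1): ·
e8 deliver 2→1: ·
e9 propose(0,'q'): ·
e10 deliver 1→2: ·
e11 timeout(2): 2[back,v=1,z]
e12 deliver 0→2: ·
e13 deliver 0→1: ·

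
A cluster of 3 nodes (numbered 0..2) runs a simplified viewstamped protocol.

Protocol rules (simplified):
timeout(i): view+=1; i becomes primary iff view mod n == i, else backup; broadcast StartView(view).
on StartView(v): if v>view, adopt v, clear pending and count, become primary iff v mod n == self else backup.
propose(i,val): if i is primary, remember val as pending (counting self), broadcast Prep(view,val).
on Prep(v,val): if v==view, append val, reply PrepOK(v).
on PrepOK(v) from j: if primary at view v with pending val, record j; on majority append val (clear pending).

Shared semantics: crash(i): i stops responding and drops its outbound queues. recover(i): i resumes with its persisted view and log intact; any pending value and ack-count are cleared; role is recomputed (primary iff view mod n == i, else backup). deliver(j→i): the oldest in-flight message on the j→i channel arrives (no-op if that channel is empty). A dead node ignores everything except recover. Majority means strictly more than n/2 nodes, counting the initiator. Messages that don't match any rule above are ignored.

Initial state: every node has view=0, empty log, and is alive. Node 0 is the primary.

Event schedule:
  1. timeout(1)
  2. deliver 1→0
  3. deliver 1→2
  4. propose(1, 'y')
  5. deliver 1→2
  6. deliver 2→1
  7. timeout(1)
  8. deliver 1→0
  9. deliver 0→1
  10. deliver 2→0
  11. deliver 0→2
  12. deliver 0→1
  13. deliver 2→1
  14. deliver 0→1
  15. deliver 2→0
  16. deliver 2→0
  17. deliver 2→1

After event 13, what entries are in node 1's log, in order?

after 1 — timeout(1): n1:prim/v1/[-]
after 2 — deliver 1→0: n0:back/v1/[-]
after 3 — deliver 1→2: n2:back/v1/[-]
after 4 — propose(1,'y'): ·
after 5 — deliver 1→2: n2:back/v1/[y]
after 6 — deliver 2→1: n1:prim/v1/[y]
after 7 — timeout(1): n1:back/v2/[y]
after 8 — deliver 1→0: n0:back/v1/[y]
after 9 — deliver 0→1: ·
after 10 — deliver 2→0: ·
after 11 — deliver 0→2: ·
after 12 — deliver 0→1: ·
after 13 — deliver 2→1: ·

y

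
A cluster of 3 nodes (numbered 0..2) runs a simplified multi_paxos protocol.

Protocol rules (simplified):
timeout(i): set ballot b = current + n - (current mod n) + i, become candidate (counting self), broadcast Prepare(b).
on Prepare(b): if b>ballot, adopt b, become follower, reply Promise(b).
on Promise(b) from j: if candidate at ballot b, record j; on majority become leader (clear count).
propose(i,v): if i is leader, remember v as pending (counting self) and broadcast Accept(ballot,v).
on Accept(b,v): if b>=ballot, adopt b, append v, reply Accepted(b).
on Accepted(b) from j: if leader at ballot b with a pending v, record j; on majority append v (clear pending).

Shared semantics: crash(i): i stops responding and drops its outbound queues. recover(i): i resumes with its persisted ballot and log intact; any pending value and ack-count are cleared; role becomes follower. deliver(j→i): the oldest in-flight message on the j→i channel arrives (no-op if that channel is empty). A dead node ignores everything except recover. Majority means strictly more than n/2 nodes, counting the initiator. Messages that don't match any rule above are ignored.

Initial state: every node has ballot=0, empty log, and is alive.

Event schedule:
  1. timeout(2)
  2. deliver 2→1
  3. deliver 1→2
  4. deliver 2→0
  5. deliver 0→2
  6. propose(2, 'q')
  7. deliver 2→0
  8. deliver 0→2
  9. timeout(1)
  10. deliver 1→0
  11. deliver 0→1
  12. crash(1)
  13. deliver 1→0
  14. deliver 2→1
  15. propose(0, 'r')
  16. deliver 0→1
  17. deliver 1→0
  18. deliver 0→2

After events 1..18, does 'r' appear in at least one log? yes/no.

e1 timeout(2): 2[cand,b=5,-]
e2 deliver 2→1: 1[foll,b=5,-]
e3 deliver 1→2: 2[lead,b=5,-]
e4 deliver 2→0: 0[foll,b=5,-]
e5 deliver 0→2: ·
e6 propose(2,'q'): ·
e7 deliver 2→0: 0[foll,b=5,q]
e8 deliver 0→2: 2[lead,b=5,q]
e9 timeout(1): 1[cand,b=7,-]
e10 deliver 1→0: 0[foll,b=7,q]
e11 deliver 0→1: 1[lead,b=7,-]
e12 crash(1): 1[✗lead,b=7,-]
e13 deliver 1→0: ·
e14 deliver 2→1: ·
e15 propose(0,'r'): ·
e16 deliver 0→1: ·
e17 deliver 1→0: ·
e18 deliver 0→2: ·

no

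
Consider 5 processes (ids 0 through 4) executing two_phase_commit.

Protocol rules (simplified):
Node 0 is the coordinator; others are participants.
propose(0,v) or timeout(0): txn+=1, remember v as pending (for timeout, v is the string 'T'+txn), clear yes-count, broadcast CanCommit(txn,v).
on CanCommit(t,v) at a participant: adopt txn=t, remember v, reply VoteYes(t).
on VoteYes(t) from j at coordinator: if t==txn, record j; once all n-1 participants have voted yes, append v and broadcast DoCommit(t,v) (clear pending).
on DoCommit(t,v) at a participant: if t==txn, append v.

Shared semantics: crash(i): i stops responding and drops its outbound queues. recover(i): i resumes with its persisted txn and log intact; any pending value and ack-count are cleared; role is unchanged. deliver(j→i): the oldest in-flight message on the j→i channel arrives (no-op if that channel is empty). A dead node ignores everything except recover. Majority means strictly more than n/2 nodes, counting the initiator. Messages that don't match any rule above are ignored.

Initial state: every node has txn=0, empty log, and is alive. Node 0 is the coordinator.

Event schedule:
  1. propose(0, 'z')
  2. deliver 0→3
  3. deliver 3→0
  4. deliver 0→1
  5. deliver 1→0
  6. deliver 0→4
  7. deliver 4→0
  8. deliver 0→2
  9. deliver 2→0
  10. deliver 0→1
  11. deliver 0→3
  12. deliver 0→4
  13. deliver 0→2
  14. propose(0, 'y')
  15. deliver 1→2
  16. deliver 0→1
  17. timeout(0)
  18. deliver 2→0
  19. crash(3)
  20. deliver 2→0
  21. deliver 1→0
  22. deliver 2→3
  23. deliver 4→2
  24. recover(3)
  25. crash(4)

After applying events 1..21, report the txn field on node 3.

e1 propose(0,'z'): 0[coor,t=1,-]
e2 deliver 0→3: 3[part,t=1,-]
e3 deliver 3→0: ·
e4 deliver 0→1: 1[part,t=1,-]
e5 deliver 1→0: ·
e6 deliver 0→4: 4[part,t=1,-]
e7 deliver 4→0: ·
e8 deliver 0→2: 2[part,t=1,-]
e9 deliver 2→0: 0[coor,t=1,z]
e10 deliver 0→1: 1[part,t=1,z]
e11 deliver 0→3: 3[part,t=1,z]
e12 deliver 0→4: 4[part,t=1,z]
e13 deliver 0→2: 2[part,t=1,z]
e14 propose(0,'y'): 0[coor,t=2,z]
e15 deliver 1→2: ·
e16 deliver 0→1: 1[part,t=2,z]
e17 timeout(0): 0[coor,t=3,z]
e18 deliver 2→0: ·
e19 crash(3): 3[✗part,t=1,z]
e20 deliver 2→0: ·
e21 deliver 1→0: ·

1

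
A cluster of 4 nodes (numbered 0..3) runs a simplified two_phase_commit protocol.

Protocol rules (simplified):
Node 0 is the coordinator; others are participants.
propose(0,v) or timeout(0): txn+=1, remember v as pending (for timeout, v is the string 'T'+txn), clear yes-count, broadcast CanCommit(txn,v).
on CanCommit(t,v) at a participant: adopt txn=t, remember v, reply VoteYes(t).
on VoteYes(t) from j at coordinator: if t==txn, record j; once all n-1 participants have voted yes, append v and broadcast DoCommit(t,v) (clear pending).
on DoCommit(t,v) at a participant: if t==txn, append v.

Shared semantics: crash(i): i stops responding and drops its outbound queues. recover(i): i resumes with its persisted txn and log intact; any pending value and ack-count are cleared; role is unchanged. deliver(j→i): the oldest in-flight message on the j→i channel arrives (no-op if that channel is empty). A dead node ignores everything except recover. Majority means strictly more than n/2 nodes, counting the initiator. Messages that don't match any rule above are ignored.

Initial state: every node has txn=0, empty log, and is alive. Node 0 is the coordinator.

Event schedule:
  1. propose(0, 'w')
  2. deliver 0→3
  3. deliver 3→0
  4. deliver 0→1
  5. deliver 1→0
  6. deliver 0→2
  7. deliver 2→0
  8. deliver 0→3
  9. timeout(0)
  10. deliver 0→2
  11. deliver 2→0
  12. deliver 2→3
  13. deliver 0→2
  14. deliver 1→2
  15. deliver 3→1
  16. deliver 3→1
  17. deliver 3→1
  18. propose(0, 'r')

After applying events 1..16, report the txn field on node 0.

step 1 propose(0,'w'): 0={coor,t=1,log=-}
step 2 deliver 0→3: 3={part,t=1,log=-}
step 3 deliver 3→0: —
step 4 deliver 0→1: 1={part,t=1,log=-}
step 5 deliver 1→0: —
step 6 deliver 0→2: 2={part,t=1,log=-}
step 7 deliver 2→0: 0={coor,t=1,log=w}
step 8 deliver 0→3: 3={part,t=1,log=w}
step 9 timeout(0): 0={coor,t=2,log=w}
step 10 deliver 0→2: 2={part,t=1,log=w}
step 11 deliver 2→0: —
step 12 deliver 2→3: —
step 13 deliver 0→2: 2={part,t=2,log=w}
step 14 deliver 1→2: —
step 15 deliver 3→1: —
step 16 deliver 3→1: —

2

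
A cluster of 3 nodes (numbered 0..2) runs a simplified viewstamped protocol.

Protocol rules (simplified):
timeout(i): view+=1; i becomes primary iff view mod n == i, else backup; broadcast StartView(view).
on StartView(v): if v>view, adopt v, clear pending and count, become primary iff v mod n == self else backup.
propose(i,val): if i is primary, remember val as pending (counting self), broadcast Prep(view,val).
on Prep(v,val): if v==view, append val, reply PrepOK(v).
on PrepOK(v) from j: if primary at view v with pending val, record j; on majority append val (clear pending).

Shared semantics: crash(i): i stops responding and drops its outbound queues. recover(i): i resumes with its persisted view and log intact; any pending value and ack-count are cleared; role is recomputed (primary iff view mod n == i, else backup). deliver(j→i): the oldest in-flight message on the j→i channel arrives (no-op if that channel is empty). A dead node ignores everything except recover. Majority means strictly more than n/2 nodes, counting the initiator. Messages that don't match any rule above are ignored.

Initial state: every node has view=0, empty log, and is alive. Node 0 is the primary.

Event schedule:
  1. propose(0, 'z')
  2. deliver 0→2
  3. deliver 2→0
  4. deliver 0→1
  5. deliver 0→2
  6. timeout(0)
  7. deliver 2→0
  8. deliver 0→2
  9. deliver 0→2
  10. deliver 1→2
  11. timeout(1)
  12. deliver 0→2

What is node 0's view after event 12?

1

after 1 — propose(0,'z'): ·
after 2 — deliver 0→2: n2:back/v0/[z]
after 3 — deliver 2→0: n0:prim/v0/[z]
after 4 — deliver 0→1: n1:back/v0/[z]
after 5 — deliver 0→2: ·
after 6 — timeout(0): n0:back/v1/[z]
after 7 — deliver 2→0: ·
after 8 — deliver 0→2: n2:back/v1/[z]
after 9 — deliver 0→2: ·
after 10 — deliver 1→2: ·
after 11 — timeout(1): n1:prim/v1/[z]
after 12 — deliver 0→2: ·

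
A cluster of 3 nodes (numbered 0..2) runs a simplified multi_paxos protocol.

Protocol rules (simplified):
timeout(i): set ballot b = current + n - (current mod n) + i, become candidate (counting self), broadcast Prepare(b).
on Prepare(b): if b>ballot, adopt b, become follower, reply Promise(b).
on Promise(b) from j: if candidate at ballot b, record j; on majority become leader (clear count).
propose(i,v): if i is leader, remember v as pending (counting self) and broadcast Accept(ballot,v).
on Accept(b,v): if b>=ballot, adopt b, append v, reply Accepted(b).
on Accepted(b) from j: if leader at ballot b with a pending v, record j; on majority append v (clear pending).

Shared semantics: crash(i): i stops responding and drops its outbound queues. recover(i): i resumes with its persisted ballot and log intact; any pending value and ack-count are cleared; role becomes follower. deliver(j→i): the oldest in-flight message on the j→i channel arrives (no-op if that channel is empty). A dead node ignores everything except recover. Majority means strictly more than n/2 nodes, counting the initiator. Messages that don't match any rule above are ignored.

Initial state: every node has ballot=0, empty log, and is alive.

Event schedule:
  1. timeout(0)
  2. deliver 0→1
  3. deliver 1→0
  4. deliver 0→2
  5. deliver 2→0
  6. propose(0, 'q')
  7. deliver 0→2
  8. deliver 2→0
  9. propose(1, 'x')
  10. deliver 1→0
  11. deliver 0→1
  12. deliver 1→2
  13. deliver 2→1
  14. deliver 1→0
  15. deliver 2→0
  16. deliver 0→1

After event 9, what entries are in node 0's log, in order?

[1] timeout(0) → N0(cand b3 [-])
[2] deliver 0→1 → N1(foll b3 [-])
[3] deliver 1→0 → N0(lead b3 [-])
[4] deliver 0→2 → N2(foll b3 [-])
[5] deliver 2→0 → ∅
[6] propose(0,'q') → ∅
[7] deliver 0→2 → N2(foll b3 [q])
[8] deliver 2→0 → N0(lead b3 [q])
[9] propose(1,'x') → ∅

q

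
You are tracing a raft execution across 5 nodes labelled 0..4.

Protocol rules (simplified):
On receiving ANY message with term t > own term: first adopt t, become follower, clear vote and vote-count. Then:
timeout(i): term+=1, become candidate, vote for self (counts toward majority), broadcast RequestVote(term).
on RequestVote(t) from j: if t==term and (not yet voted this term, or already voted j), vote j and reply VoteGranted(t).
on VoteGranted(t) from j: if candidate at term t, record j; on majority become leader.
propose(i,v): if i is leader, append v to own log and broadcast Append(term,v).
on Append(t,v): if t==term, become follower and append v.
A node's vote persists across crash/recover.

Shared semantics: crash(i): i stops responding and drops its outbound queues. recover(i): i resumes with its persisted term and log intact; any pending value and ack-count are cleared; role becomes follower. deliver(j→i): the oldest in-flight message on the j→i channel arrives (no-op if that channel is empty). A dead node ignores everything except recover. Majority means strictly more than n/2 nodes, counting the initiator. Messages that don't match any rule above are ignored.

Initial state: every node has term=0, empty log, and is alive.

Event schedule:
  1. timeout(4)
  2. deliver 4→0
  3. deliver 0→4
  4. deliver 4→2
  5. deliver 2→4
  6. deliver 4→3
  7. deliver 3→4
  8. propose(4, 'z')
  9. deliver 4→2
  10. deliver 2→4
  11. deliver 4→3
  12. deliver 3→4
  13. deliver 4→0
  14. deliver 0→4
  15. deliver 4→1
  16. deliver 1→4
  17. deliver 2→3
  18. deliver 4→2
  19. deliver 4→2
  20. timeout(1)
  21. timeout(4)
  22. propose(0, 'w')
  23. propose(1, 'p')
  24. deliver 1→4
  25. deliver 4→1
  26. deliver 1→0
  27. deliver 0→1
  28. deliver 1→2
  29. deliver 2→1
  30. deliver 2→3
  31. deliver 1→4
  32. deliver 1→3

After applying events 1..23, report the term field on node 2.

1. timeout(4):  <4:cand t1 ->
2. deliver 4→0:  <0:foll t1 ->
3. deliver 0→4:  nop
4. deliver 4→2:  <2:foll t1 ->
5. deliver 2→4:  <4:lead t1 ->
6. deliver 4→3:  <3:foll t1 ->
7. deliver 3→4:  nop
8. propose(4,'z'):  <4:lead t1 z>
9. deliver 4→2:  <2:foll t1 z>
10. deliver 2→4:  nop
11. deliver 4→3:  <3:foll t1 z>
12. deliver 3→4:  nop
13. deliver 4→0:  <0:foll t1 z>
14. deliver 0→4:  nop
15. deliver 4→1:  <1:foll t1 ->
16. deliver 1→4:  nop
17. deliver 2→3:  nop
18. deliver 4→2:  nop
19. deliver 4→2:  nop
20. timeout(1):  <1:cand t2 ->
21. timeout(4):  <4:cand t2 z>
22. propose(0,'w'):  nop
23. propose(1,'p'):  nop

1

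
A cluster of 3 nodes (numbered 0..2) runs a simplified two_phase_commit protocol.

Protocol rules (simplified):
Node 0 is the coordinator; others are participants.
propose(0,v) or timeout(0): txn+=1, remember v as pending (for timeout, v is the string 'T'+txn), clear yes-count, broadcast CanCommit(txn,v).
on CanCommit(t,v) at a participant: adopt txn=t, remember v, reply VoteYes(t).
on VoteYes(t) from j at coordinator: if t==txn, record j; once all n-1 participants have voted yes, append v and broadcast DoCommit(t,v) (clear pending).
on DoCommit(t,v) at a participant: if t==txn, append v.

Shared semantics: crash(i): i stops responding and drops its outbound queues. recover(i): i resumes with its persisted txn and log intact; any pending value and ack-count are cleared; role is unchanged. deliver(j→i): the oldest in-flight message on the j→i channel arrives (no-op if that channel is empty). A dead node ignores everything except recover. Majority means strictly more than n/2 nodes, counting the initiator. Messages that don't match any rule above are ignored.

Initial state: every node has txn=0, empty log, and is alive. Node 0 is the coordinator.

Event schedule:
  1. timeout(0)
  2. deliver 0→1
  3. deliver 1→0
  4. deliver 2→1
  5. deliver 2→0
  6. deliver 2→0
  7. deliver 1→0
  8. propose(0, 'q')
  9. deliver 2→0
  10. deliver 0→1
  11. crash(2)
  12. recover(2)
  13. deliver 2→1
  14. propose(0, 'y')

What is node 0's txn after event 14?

3

step 1 timeout(0): 0={coor,t=1,log=-}
step 2 deliver 0→1: 1={part,t=1,log=-}
step 3 deliver 1→0: —
step 4 deliver 2→1: —
step 5 deliver 2→0: —
step 6 deliver 2→0: —
step 7 deliver 1→0: —
step 8 propose(0,'q'): 0={coor,t=2,log=-}
step 9 deliver 2→0: —
step 10 deliver 0→1: 1={part,t=2,log=-}
step 11 crash(2): 2={✗part,t=0,log=-}
step 12 recover(2): 2={part,t=0,log=-}
step 13 deliver 2→1: —
step 14 propose(0,'y'): 0={coor,t=3,log=-}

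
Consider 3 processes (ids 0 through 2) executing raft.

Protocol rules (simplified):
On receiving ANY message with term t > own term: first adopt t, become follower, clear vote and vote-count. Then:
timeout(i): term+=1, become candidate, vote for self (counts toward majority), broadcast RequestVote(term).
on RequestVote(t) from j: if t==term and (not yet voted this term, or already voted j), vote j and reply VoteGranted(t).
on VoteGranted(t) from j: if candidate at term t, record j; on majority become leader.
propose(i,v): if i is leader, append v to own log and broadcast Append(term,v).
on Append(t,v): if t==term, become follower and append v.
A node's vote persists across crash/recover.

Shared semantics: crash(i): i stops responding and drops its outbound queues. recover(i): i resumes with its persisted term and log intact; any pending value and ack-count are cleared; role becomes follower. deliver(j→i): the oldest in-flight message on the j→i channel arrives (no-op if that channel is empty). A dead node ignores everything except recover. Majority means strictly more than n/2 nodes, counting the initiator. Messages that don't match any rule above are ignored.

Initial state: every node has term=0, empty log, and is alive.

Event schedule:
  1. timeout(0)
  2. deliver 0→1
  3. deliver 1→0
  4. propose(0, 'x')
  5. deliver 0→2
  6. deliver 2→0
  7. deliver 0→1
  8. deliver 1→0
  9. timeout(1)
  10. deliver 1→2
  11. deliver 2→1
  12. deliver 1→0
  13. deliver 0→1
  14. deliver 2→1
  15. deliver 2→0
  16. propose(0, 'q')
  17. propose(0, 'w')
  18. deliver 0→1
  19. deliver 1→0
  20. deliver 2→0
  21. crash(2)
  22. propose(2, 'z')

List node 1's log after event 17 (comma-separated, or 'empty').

x

after 1 — timeout(0): n0:cand/t1/[-]
after 2 — deliver 0→1: n1:foll/t1/[-]
after 3 — deliver 1→0: n0:lead/t1/[-]
after 4 — propose(0,'x'): n0:lead/t1/[x]
after 5 — deliver 0→2: n2:foll/t1/[-]
after 6 — deliver 2→0: ·
after 7 — deliver 0→1: n1:foll/t1/[x]
after 8 — deliver 1→0: ·
after 9 — timeout(1): n1:cand/t2/[x]
after 10 — deliver 1→2: n2:foll/t2/[-]
after 11 — deliver 2→1: n1:lead/t2/[x]
after 12 — deliver 1→0: n0:foll/t2/[x]
after 13 — deliver 0→1: ·
after 14 — deliver 2→1: ·
after 15 — deliver 2→0: ·
after 16 — propose(0,'q'): ·
after 17 — propose(0,'w'): ·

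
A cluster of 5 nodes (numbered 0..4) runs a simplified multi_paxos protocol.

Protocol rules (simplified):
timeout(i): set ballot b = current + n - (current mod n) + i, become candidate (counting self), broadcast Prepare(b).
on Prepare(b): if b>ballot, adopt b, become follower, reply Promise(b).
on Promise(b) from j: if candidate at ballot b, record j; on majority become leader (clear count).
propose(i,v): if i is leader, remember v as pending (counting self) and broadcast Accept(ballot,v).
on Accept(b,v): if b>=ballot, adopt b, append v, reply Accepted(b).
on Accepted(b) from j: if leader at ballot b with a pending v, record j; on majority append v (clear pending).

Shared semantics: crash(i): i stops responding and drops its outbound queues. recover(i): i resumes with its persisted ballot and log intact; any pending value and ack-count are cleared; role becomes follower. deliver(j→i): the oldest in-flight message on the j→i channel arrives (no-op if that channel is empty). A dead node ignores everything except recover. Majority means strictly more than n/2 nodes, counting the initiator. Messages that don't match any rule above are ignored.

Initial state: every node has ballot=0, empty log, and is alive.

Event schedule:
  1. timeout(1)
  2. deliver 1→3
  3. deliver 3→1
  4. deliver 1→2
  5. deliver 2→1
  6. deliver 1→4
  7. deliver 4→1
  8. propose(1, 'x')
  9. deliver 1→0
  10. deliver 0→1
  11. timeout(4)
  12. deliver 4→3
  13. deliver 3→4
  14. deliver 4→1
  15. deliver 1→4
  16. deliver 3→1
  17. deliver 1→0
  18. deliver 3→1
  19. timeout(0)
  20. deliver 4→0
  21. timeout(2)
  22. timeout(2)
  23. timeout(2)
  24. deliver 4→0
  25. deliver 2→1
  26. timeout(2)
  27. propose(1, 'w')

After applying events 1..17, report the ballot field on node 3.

step 1 timeout(1): 1={cand,b=6,log=-}
step 2 deliver 1→3: 3={foll,b=6,log=-}
step 3 deliver 3→1: —
step 4 deliver 1→2: 2={foll,b=6,log=-}
step 5 deliver 2→1: 1={lead,b=6,log=-}
step 6 deliver 1→4: 4={foll,b=6,log=-}
step 7 deliver 4→1: —
step 8 propose(1,'x'): —
step 9 deliver 1→0: 0={foll,b=6,log=-}
step 10 deliver 0→1: —
step 11 timeout(4): 4={cand,b=14,log=-}
step 12 deliver 4→3: 3={foll,b=14,log=-}
step 13 deliver 3→4: —
step 14 deliver 4→1: 1={foll,b=14,log=-}
step 15 deliver 1→4: —
step 16 deliver 3→1: —
step 17 deliver 1→0: 0={foll,b=6,log=x}

14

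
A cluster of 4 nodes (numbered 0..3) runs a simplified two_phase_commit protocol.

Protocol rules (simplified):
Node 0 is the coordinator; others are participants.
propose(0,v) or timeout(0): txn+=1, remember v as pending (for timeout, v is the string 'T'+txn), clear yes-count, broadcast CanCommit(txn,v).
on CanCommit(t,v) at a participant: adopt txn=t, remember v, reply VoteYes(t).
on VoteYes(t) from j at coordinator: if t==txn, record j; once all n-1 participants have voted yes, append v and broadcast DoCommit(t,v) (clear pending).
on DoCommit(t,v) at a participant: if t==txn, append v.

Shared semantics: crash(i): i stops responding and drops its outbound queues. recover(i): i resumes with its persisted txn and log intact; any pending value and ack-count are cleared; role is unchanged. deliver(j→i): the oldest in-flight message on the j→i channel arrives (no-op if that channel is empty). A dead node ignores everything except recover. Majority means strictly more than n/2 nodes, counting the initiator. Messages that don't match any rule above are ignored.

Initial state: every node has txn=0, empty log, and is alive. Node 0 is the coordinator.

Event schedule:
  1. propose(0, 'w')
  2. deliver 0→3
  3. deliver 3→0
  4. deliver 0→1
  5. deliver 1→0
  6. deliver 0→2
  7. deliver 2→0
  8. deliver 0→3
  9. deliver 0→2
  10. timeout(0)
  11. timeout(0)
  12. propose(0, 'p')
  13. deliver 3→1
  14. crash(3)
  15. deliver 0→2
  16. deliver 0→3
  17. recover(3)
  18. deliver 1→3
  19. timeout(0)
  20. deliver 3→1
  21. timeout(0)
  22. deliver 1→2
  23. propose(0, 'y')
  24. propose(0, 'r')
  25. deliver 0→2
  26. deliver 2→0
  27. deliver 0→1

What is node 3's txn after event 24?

e1 propose(0,'w'): 0[coor,t=1,-]
e2 deliver 0→3: 3[part,t=1,-]
e3 deliver 3→0: ·
e4 deliver 0→1: 1[part,t=1,-]
e5 deliver 1→0: ·
e6 deliver 0→2: 2[part,t=1,-]
e7 deliver 2→0: 0[coor,t=1,w]
e8 deliver 0→3: 3[part,t=1,w]
e9 deliver 0→2: 2[part,t=1,w]
e10 timeout(0): 0[coor,t=2,w]
e11 timeout(0): 0[coor,t=3,w]
e12 propose(0,'p'): 0[coor,t=4,w]
e13 deliver 3→1: ·
e14 crash(3): 3[✗part,t=1,w]
e15 deliver 0→2: 2[part,t=2,w]
e16 deliver 0→3: ·
e17 recover(3): 3[part,t=1,w]
e18 deliver 1→3: ·
e19 timeout(0): 0[coor,t=5,w]
e20 deliver 3→1: ·
e21 timeout(0): 0[coor,t=6,w]
e22 deliver 1→2: ·
e23 propose(0,'y'): 0[coor,t=7,w]
e24 propose(0,'r'): 0[coor,t=8,w]

1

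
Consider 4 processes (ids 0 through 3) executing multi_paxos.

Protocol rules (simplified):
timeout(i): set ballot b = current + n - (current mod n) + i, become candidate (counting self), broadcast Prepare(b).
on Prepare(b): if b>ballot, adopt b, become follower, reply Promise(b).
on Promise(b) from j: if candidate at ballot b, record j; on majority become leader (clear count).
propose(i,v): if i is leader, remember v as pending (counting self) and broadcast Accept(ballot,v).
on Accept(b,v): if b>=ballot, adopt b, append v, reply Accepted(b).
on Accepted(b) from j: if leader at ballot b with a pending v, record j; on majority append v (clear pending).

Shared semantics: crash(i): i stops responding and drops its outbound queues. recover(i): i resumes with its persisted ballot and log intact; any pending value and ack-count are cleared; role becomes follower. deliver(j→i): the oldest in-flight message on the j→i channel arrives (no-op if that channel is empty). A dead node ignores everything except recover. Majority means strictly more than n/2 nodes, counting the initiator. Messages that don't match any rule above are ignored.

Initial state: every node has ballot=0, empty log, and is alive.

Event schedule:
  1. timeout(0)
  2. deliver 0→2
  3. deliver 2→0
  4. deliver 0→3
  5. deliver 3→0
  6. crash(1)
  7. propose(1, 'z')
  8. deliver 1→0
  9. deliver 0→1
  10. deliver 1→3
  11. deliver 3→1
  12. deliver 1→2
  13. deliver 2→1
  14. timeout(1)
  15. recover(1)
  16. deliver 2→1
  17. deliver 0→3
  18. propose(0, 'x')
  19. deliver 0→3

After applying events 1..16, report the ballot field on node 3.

4

[1] timeout(0) → N0(cand b4 [-])
[2] deliver 0→2 → N2(foll b4 [-])
[3] deliver 2→0 → ∅
[4] deliver 0→3 → N3(foll b4 [-])
[5] deliver 3→0 → N0(lead b4 [-])
[6] crash(1) → N1(✗foll b0 [-])
[7] propose(1,'z') → ∅
[8] deliver 1→0 → ∅
[9] deliver 0→1 → ∅
[10] deliver 1→3 → ∅
[11] deliver 3→1 → ∅
[12] deliver 1→2 → ∅
[13] deliver 2→1 → ∅
[14] timeout(1) → ∅
[15] recover(1) → N1(foll b0 [-])
[16] deliver 2→1 → ∅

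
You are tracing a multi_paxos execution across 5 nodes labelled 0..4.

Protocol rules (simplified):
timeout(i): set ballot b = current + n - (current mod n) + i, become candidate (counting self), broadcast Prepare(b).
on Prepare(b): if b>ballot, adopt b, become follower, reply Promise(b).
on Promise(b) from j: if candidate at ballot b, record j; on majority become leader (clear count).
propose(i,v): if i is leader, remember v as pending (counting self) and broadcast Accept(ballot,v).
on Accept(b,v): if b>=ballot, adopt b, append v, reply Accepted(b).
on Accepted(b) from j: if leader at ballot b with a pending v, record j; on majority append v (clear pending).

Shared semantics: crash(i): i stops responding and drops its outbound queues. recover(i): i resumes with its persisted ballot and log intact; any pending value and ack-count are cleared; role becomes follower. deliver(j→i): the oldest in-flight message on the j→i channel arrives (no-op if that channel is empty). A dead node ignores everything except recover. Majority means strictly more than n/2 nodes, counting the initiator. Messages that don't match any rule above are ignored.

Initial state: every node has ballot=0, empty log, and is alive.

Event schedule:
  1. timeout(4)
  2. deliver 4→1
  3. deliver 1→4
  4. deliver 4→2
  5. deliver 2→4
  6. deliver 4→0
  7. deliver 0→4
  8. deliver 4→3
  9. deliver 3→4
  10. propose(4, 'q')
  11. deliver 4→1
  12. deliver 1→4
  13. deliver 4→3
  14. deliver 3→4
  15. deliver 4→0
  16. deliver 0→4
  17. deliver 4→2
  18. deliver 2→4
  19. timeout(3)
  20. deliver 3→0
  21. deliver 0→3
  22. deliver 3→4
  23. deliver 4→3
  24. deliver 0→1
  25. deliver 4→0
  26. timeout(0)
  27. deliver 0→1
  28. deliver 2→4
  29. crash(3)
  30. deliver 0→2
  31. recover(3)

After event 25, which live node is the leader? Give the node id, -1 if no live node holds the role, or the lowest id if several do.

[1] timeout(4) → N4(cand b9 [-])
[2] deliver 4→1 → N1(foll b9 [-])
[3] deliver 1→4 → ∅
[4] deliver 4→2 → N2(foll b9 [-])
[5] deliver 2→4 → N4(lead b9 [-])
[6] deliver 4→0 → N0(foll b9 [-])
[7] deliver 0→4 → ∅
[8] deliver 4→3 → N3(foll b9 [-])
[9] deliver 3→4 → ∅
[10] propose(4,'q') → ∅
[11] deliver 4→1 → N1(foll b9 [q])
[12] deliver 1→4 → ∅
[13] deliver 4→3 → N3(foll b9 [q])
[14] deliver 3→4 → N4(lead b9 [q])
[15] deliver 4→0 → N0(foll b9 [q])
[16] deliver 0→4 → ∅
[17] deliver 4→2 → N2(foll b9 [q])
[18] deliver 2→4 → ∅
[19] timeout(3) → N3(cand b13 [q])
[20] deliver 3→0 → N0(foll b13 [q])
[21] deliver 0→3 → ∅
[22] deliver 3→4 → N4(foll b13 [q])
[23] deliver 4→3 → N3(lead b13 [q])
[24] deliver 0→1 → ∅
[25] deliver 4→0 → ∅

3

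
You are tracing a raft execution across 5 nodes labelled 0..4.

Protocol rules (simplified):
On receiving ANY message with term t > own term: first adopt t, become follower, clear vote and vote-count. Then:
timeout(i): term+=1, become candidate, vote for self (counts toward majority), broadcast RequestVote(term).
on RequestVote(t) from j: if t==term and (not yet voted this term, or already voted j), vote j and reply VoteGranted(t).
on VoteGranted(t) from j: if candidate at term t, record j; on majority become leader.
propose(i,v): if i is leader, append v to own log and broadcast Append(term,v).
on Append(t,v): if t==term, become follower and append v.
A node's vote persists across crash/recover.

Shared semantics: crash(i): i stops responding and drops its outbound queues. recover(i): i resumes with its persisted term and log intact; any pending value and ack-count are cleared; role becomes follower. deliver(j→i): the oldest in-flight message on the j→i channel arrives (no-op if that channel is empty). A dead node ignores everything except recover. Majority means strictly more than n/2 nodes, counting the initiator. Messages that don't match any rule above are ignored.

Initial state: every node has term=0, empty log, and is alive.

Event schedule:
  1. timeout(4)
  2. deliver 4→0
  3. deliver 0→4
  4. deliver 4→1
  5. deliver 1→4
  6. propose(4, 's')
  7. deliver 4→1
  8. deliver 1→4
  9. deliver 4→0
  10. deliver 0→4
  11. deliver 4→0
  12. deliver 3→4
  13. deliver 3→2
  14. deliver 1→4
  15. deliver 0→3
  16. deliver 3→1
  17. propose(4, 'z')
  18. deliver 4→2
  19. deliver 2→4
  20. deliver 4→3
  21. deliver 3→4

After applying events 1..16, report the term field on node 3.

after 1 — timeout(4): n4:cand/t1/[-]
after 2 — deliver 4→0: n0:foll/t1/[-]
after 3 — deliver 0→4: ·
after 4 — deliver 4→1: n1:foll/t1/[-]
after 5 — deliver 1→4: n4:lead/t1/[-]
after 6 — propose(4,'s'): n4:lead/t1/[s]
after 7 — deliver 4→1: n1:foll/t1/[s]
after 8 — deliver 1→4: ·
after 9 — deliver 4→0: n0:foll/t1/[s]
after 10 — deliver 0→4: ·
after 11 — deliver 4→0: ·
after 12 — deliver 3→4: ·
after 13 — deliver 3→2: ·
after 14 — deliver 1→4: ·
after 15 — deliver 0→3: ·
after 16 — deliver 3→1: ·

0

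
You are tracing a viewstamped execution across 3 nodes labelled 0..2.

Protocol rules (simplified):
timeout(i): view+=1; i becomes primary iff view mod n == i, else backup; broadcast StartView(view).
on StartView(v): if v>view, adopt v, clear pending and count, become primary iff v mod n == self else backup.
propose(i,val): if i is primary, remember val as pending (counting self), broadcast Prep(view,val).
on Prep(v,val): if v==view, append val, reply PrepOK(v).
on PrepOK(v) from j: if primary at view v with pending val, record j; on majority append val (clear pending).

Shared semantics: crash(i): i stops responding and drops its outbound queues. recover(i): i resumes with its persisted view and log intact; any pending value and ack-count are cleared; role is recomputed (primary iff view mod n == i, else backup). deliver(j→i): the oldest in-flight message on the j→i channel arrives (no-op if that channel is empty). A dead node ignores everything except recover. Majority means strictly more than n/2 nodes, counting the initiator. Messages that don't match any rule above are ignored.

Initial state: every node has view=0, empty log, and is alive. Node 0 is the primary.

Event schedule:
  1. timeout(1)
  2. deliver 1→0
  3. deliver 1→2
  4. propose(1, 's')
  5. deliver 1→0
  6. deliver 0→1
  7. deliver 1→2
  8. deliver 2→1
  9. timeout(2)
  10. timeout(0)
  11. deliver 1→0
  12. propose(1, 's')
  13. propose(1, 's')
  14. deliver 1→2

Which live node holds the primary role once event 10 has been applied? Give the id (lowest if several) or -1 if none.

e1 timeout(1): 1[prim,v=1,-]
e2 deliver 1→0: 0[back,v=1,-]
e3 deliver 1→2: 2[back,v=1,-]
e4 propose(1,'s'): ·
e5 deliver 1→0: 0[back,v=1,s]
e6 deliver 0→1: 1[prim,v=1,s]
e7 deliver 1→2: 2[back,v=1,s]
e8 deliver 2→1: ·
e9 timeout(2): 2[prim,v=2,s]
e10 timeout(0): 0[back,v=2,s]

1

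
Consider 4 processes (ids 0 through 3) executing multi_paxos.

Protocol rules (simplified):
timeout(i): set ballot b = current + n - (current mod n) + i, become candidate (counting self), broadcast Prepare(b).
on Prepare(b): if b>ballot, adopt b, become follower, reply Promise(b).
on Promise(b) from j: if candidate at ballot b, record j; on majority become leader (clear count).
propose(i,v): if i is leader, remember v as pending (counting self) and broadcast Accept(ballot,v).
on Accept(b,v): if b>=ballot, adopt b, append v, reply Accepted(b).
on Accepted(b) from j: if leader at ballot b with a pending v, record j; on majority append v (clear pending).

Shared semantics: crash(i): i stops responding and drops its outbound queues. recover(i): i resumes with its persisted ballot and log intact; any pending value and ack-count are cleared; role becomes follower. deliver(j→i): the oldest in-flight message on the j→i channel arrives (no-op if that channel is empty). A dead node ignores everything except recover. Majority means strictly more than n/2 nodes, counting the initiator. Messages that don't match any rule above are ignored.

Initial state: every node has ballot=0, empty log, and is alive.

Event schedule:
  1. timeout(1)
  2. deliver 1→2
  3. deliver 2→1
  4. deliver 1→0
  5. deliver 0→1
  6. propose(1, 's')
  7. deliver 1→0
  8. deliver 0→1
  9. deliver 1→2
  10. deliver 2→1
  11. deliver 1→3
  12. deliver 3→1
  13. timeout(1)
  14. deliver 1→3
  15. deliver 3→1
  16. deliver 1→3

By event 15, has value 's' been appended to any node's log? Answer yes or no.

yes

[1] timeout(1) → N1(cand b5 [-])
[2] deliver 1→2 → N2(foll b5 [-])
[3] deliver 2→1 → ∅
[4] deliver 1→0 → N0(foll b5 [-])
[5] deliver 0→1 → N1(lead b5 [-])
[6] propose(1,'s') → ∅
[7] deliver 1→0 → N0(foll b5 [s])
[8] deliver 0→1 → ∅
[9] deliver 1→2 → N2(foll b5 [s])
[10] deliver 2→1 → N1(lead b5 [s])
[11] deliver 1→3 → N3(foll b5 [-])
[12] deliver 3→1 → ∅
[13] timeout(1) → N1(cand b9 [s])
[14] deliver 1→3 → N3(foll b5 [s])
[15] deliver 3→1 → ∅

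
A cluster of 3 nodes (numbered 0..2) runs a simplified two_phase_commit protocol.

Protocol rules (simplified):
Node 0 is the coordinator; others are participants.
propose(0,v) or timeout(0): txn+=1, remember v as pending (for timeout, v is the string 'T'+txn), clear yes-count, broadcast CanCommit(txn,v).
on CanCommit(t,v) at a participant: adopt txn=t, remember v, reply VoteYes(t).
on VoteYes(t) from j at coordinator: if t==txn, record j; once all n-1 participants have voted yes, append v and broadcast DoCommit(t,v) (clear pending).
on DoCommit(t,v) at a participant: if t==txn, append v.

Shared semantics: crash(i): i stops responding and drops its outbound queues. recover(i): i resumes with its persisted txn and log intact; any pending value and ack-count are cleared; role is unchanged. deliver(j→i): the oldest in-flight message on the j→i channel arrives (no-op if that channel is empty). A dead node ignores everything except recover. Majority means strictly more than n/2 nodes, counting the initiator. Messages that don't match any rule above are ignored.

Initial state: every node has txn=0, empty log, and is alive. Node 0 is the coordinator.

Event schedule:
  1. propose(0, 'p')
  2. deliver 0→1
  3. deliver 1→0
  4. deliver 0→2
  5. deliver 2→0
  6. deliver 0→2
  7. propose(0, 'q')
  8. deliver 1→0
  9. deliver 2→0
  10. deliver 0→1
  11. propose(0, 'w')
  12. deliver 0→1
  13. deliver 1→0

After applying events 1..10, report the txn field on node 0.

step 1 propose(0,'p'): 0={coor,t=1,log=-}
step 2 deliver 0→1: 1={part,t=1,log=-}
step 3 deliver 1→0: —
step 4 deliver 0→2: 2={part,t=1,log=-}
step 5 deliver 2→0: 0={coor,t=1,log=p}
step 6 deliver 0→2: 2={part,t=1,log=p}
step 7 propose(0,'q'): 0={coor,t=2,log=p}
step 8 deliver 1→0: —
step 9 deliver 2→0: —
step 10 deliver 0→1: 1={part,t=1,log=p}

2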